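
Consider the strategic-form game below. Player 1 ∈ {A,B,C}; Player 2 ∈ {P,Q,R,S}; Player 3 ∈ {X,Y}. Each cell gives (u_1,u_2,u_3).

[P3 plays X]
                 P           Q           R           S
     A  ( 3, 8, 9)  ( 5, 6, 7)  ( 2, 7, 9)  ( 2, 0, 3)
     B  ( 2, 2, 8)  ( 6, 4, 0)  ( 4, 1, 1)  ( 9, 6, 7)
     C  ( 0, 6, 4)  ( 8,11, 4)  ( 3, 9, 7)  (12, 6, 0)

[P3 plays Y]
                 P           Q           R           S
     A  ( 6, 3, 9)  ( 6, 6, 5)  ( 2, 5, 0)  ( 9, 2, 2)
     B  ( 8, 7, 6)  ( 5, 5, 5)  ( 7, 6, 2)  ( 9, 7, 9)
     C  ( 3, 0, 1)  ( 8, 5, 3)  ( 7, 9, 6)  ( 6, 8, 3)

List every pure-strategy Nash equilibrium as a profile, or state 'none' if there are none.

(A,P,X): NE
(A,P,Y): not NE [P1→B gives 8>6; P2→Q gives 6>3]
(A,Q,X): not NE [P1→C gives 8>5; P2→P gives 8>6]
(A,Q,Y): not NE [P1→C gives 8>6; P3→X gives 7>5]
(A,R,X): not NE [P1→B gives 4>2; P2→P gives 8>7]
(A,R,Y): not NE [P1→C gives 7>2; P2→Q gives 6>5; P3→X gives 9>0]
(A,S,X): not NE [P1→C gives 12>2; P2→P gives 8>0]
(A,S,Y): not NE [P2→Q gives 6>2; P3→X gives 3>2]
(B,P,X): not NE [P1→A gives 3>2; P2→S gives 6>2]
(B,P,Y): not NE [P3→X gives 8>6]
(B,Q,X): not NE [P1→C gives 8>6; P2→S gives 6>4; P3→Y gives 5>0]
(B,Q,Y): not NE [P1→C gives 8>5; P2→S gives 7>5]
(B,R,X): not NE [P2→S gives 6>1; P3→Y gives 2>1]
(B,R,Y): not NE [P2→S gives 7>6]
(B,S,X): not NE [P1→C gives 12>9; P3→Y gives 9>7]
(B,S,Y): NE
(C,P,X): not NE [P1→A gives 3>0; P2→Q gives 11>6]
(C,P,Y): not NE [P1→B gives 8>3; P2→R gives 9>0; P3→X gives 4>1]
(C,Q,X): NE
(C,Q,Y): not NE [P2→R gives 9>5; P3→X gives 4>3]
(C,R,X): not NE [P1→B gives 4>3; P2→Q gives 11>9]
(C,R,Y): not NE [P3→X gives 7>6]
(C,S,X): not NE [P2→Q gives 11>6; P3→Y gives 3>0]
(C,S,Y): not NE [P1→B gives 9>6; P2→R gives 9>8]

Nash profiles: (A,P,X), (B,S,Y), (C,Q,X)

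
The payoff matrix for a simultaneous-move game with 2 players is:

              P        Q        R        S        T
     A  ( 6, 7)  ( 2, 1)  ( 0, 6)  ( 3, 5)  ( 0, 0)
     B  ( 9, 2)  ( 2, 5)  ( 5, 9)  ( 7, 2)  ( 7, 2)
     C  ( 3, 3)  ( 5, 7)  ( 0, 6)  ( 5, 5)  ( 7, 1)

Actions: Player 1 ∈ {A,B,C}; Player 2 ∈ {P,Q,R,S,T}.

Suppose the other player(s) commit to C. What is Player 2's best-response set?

BR_2 = {Q}

u_2(P vs C) = 3
u_2(Q vs C) = 7
u_2(R vs C) = 6
u_2(S vs C) = 5
u_2(T vs C) = 1
max payoff 7 at {Q}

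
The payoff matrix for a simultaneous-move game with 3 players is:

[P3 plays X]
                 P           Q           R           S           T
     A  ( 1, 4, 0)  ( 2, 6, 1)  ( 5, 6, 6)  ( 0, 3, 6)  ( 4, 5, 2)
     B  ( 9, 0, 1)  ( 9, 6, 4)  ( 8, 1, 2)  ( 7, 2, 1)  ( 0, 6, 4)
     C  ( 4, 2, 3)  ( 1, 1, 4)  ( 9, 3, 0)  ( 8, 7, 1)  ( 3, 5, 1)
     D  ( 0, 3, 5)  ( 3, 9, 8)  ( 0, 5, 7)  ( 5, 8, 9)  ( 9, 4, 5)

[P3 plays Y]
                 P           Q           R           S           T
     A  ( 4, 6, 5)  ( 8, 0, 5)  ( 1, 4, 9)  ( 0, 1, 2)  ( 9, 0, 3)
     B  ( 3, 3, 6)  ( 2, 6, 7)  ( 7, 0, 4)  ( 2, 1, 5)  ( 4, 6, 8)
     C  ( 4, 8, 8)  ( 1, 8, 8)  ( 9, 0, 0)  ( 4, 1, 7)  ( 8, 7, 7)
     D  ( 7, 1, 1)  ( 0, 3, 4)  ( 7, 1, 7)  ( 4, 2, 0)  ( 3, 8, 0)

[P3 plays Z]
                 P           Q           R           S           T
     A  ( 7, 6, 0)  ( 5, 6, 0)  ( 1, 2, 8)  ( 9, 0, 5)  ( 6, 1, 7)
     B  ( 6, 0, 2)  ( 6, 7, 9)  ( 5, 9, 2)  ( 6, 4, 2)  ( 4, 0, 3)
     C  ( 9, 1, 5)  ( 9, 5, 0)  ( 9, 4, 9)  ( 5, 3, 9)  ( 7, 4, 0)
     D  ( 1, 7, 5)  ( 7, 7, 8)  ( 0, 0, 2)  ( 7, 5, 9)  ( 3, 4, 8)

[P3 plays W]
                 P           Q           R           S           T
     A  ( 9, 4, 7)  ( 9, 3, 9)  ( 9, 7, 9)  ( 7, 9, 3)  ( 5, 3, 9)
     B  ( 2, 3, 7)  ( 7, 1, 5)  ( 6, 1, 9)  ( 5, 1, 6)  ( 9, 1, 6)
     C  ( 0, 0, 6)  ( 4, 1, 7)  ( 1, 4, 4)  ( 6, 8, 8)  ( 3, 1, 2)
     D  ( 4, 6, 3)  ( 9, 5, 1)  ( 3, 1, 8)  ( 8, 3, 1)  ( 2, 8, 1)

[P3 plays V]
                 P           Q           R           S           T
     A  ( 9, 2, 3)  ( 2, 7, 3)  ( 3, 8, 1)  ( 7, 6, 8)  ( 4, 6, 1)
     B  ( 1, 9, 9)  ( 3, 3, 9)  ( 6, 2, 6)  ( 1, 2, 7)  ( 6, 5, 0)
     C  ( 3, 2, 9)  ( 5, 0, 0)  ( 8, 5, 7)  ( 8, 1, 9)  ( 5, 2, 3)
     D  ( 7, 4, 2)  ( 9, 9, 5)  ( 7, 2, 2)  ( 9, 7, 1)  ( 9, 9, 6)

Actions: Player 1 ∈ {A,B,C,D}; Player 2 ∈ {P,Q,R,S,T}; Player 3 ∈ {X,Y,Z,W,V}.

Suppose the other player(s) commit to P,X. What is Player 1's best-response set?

argmax u_1 = {B}

u_1(A vs P,X) = 1
u_1(B vs P,X) = 9
u_1(C vs P,X) = 4
u_1(D vs P,X) = 0
max payoff 9 at {B}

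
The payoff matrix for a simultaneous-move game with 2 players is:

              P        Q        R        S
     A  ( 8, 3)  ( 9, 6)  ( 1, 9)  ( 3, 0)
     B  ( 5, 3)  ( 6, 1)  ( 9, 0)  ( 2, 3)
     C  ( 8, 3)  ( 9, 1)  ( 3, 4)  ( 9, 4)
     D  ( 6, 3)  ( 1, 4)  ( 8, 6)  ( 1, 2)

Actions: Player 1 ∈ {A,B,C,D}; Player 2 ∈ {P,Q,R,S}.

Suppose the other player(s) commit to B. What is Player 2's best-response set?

argmax u_2 = {P,S}

u_2(P vs B) = 3
u_2(Q vs B) = 1
u_2(R vs B) = 0
u_2(S vs B) = 3
max payoff 3 at {P,S}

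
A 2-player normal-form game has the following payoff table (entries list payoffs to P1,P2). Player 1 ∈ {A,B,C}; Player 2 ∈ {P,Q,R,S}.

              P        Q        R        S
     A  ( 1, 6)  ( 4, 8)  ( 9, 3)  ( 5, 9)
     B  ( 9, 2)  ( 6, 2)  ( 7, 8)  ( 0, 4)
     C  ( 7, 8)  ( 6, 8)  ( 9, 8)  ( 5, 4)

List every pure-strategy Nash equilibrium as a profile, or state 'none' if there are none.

PSNE = {(A,S), (C,Q), (C,R)}

(A,P): not NE [P1→B gives 9>1; P2→S gives 9>6]
(A,Q): not NE [P1→C gives 6>4; P2→S gives 9>8]
(A,R): not NE [P2→S gives 9>3]
(A,S): NE
(B,P): not NE [P2→R gives 8>2]
(B,Q): not NE [P2→R gives 8>2]
(B,R): not NE [P1→C gives 9>7]
(B,S): not NE [P1→C gives 5>0; P2→R gives 8>4]
(C,P): not NE [P1→B gives 9>7]
(C,Q): NE
(C,R): NE
(C,S): not NE [P2→R gives 8>4]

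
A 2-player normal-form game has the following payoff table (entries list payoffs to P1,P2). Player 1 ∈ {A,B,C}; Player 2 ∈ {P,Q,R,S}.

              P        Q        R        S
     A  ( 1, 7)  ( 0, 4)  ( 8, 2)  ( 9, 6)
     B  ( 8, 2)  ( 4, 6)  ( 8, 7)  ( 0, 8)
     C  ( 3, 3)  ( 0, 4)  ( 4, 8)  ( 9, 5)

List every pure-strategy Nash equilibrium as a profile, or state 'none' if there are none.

Equilibria: none

(A,P): not NE [P1→B gives 8>1]
(A,Q): not NE [P1→B gives 4>0; P2→P gives 7>4]
(A,R): not NE [P2→P gives 7>2]
(A,S): not NE [P2→P gives 7>6]
(B,P): not NE [P2→S gives 8>2]
(B,Q): not NE [P2→S gives 8>6]
(B,R): not NE [P2→S gives 8>7]
(B,S): not NE [P1→C gives 9>0]
(C,P): not NE [P1→B gives 8>3; P2→R gives 8>3]
(C,Q): not NE [P1→B gives 4>0; P2→R gives 8>4]
(C,R): not NE [P1→B gives 8>4]
(C,S): not NE [P2→R gives 8>5]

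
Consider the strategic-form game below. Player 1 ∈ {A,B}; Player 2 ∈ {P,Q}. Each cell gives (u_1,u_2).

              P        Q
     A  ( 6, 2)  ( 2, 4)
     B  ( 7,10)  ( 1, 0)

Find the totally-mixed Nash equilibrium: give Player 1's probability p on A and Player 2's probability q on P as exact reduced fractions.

P1 indiff ⇒ q·6+(1-q)·2 = q·7+(1-q)·1 ⇒ q(-1) = (1-q)(-1) ⇒ q = 1/2
P2 indiff ⇒ p·2+(1-p)·10 = p·4+(1-p)·0 ⇒ p(-2) = (1-p)(-10) ⇒ p = 5/6

(p,q) = (5/6, 1/2)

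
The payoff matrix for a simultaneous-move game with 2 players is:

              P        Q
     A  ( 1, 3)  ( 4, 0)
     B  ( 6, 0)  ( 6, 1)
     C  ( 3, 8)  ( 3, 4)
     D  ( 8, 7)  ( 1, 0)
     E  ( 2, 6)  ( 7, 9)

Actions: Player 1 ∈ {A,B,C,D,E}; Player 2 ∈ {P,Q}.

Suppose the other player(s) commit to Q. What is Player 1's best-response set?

P1 best: {E}

u_1(A vs Q) = 4
u_1(B vs Q) = 6
u_1(C vs Q) = 3
u_1(D vs Q) = 1
u_1(E vs Q) = 7
max payoff 7 at {E}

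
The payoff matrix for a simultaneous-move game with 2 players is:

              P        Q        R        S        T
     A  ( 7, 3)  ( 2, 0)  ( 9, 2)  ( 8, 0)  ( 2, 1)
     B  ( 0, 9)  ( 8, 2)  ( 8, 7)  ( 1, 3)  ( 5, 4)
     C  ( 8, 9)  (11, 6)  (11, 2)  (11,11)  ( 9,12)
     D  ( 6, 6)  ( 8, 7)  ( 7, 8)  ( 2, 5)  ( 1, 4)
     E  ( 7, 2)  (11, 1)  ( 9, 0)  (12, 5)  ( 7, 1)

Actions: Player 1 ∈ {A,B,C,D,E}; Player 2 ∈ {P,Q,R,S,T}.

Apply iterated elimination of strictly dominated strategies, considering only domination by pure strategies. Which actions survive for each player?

P1 drop A (C beats it: P:8>7 Q:11>2 R:11>9 S:11>8 T:9>2)
P1 drop B (C beats it: P:8>0 Q:11>8 R:11>8 S:11>1 T:9>5)
P1 drop D (C beats it: P:8>6 Q:11>8 R:11>7 S:11>2 T:9>1)
P2 drop P (S beats it: C:11>9 E:5>2)
P2 drop Q (S beats it: C:11>6 E:5>1)
P2 drop R (S beats it: C:11>2 E:5>0)
P1→{C,E} P2→{S,T}

Remaining: P1:{C,E} P2:{S,T}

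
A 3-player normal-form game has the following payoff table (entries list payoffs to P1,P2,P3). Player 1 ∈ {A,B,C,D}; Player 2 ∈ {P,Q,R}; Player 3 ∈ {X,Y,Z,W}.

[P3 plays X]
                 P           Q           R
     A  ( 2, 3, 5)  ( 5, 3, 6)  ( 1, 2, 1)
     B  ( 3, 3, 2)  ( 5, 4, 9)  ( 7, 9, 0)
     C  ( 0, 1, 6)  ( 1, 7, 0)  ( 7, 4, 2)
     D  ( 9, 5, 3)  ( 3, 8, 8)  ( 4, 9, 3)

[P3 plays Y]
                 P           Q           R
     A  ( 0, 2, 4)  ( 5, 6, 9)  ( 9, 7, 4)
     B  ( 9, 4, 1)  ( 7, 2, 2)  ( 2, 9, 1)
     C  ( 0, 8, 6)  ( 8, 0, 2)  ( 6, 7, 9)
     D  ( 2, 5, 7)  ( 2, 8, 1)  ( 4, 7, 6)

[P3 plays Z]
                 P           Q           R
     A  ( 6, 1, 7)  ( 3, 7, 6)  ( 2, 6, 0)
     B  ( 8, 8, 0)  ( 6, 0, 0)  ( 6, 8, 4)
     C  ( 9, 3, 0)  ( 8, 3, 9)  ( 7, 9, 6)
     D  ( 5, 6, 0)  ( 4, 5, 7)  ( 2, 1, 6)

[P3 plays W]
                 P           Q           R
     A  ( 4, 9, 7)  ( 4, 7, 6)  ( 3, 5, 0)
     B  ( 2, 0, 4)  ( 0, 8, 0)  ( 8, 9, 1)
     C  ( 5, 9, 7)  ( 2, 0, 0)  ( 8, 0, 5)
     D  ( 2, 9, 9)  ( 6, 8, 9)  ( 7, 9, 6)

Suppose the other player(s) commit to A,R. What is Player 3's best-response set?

argmax u_3 = {Y}

u_3(X vs A,R) = 1
u_3(Y vs A,R) = 4
u_3(Z vs A,R) = 0
u_3(W vs A,R) = 0
max payoff 4 at {Y}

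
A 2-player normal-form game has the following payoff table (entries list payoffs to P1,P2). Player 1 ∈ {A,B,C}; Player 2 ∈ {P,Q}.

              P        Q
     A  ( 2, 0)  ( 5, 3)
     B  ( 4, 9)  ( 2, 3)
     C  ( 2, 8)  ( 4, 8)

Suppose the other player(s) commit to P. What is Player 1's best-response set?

argmax u_1 = {B}

u_1(A vs P) = 2
u_1(B vs P) = 4
u_1(C vs P) = 2
max payoff 4 at {B}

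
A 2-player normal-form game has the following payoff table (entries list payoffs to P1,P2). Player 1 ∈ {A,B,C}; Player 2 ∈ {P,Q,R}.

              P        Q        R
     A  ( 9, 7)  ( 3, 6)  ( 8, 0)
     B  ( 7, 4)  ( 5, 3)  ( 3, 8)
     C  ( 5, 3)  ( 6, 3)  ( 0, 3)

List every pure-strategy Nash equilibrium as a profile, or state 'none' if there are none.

NE set: (A,P), (C,Q)

(A,P): NE
(A,Q): not NE [P1→C gives 6>3; P2→P gives 7>6]
(A,R): not NE [P2→P gives 7>0]
(B,P): not NE [P1→A gives 9>7; P2→R gives 8>4]
(B,Q): not NE [P1→C gives 6>5; P2→R gives 8>3]
(B,R): not NE [P1→A gives 8>3]
(C,P): not NE [P1→A gives 9>5]
(C,Q): NE
(C,R): not NE [P1→A gives 8>0]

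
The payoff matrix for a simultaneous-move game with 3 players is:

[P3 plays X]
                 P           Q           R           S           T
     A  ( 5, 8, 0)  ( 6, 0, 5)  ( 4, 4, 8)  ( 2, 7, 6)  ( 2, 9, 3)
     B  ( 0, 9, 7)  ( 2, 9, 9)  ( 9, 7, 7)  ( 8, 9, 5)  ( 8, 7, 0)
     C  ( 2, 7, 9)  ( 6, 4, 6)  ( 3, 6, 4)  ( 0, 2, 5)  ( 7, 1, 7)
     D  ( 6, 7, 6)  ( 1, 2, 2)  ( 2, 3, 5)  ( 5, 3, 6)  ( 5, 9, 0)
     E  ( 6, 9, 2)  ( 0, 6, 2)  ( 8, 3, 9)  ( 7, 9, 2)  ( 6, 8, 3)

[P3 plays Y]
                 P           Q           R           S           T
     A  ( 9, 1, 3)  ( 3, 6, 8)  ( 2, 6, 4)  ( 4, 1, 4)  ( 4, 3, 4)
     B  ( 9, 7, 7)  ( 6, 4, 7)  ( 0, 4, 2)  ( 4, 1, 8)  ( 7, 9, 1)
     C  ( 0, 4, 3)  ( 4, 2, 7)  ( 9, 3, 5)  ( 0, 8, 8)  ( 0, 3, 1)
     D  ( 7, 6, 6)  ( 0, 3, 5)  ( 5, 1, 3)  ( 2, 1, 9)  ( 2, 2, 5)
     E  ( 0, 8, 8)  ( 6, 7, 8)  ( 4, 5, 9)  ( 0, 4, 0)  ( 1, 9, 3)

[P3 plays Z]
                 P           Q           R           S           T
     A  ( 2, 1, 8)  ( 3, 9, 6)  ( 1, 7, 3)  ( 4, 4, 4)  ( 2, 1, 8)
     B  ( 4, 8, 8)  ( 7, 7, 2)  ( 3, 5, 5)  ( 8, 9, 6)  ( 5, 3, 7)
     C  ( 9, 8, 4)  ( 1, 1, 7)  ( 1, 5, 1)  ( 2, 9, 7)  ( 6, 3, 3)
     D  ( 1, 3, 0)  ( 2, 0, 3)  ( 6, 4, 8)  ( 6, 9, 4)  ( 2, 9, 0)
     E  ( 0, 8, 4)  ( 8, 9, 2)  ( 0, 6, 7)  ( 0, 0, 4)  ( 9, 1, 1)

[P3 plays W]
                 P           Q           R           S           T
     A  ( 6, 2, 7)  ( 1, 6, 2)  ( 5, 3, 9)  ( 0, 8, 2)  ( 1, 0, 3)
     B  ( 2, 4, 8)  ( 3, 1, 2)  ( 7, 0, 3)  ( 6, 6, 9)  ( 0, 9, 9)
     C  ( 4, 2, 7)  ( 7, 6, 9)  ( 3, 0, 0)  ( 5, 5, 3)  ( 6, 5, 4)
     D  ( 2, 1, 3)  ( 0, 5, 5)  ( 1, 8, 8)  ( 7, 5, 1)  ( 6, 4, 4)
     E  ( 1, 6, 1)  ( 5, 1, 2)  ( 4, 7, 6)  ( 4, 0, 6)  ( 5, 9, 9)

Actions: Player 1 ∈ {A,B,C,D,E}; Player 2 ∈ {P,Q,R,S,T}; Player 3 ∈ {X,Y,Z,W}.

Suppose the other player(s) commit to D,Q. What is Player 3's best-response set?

u_3(X vs D,Q) = 2
u_3(Y vs D,Q) = 5
u_3(Z vs D,Q) = 3
u_3(W vs D,Q) = 5
max payoff 5 at {Y,W}

argmax u_3 = {Y,W}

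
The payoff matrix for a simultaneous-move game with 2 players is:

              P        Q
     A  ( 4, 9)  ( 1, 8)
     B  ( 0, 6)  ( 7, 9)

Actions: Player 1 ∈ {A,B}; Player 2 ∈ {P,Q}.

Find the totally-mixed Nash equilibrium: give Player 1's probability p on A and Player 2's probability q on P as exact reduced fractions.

P1 mixes 3/4 on A; P2 mixes 3/5 on P

P1 indiff ⇒ q·4+(1-q)·1 = q·0+(1-q)·7 ⇒ q(4) = (1-q)(6) ⇒ q = 3/5
P2 indiff ⇒ p·9+(1-p)·6 = p·8+(1-p)·9 ⇒ p(1) = (1-p)(3) ⇒ p = 3/4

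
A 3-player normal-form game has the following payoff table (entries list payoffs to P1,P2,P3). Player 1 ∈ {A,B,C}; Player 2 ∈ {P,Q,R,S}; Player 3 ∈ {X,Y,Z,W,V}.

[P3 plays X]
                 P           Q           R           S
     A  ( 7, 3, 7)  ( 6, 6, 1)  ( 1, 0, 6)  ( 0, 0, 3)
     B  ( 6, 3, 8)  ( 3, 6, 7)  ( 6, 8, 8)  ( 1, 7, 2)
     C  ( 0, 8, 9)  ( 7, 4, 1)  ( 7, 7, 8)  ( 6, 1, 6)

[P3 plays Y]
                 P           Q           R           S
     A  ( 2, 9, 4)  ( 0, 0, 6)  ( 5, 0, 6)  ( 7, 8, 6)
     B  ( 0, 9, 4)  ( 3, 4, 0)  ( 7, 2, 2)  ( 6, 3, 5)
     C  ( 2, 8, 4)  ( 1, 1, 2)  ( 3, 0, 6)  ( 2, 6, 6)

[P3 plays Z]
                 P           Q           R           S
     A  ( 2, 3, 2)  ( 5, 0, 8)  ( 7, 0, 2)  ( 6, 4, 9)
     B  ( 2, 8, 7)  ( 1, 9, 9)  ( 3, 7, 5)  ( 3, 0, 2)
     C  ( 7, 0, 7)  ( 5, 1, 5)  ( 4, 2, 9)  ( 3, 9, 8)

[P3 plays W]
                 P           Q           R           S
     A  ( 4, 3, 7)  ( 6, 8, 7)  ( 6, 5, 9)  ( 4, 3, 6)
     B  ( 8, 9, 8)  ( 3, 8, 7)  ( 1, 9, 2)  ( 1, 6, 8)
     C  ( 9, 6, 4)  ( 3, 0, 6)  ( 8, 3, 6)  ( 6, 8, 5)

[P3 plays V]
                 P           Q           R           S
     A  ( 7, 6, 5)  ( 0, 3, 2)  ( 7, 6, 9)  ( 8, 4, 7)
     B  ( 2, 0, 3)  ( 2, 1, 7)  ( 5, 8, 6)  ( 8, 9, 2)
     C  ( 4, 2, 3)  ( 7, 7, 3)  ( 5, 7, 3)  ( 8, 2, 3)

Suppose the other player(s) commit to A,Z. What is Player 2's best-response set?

argmax u_2 = {S}

u_2(P vs A,Z) = 3
u_2(Q vs A,Z) = 0
u_2(R vs A,Z) = 0
u_2(S vs A,Z) = 4
max payoff 4 at {S}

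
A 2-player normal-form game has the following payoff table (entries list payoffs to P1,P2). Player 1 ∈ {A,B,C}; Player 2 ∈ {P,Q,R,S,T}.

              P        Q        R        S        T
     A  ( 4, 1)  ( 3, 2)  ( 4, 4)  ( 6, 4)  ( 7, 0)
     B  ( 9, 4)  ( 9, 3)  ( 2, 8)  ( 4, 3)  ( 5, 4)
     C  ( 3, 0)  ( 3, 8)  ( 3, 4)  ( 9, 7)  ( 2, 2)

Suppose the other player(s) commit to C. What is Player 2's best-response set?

u_2(P vs C) = 0
u_2(Q vs C) = 8
u_2(R vs C) = 4
u_2(S vs C) = 7
u_2(T vs C) = 2
max payoff 8 at {Q}

BR_2 = {Q}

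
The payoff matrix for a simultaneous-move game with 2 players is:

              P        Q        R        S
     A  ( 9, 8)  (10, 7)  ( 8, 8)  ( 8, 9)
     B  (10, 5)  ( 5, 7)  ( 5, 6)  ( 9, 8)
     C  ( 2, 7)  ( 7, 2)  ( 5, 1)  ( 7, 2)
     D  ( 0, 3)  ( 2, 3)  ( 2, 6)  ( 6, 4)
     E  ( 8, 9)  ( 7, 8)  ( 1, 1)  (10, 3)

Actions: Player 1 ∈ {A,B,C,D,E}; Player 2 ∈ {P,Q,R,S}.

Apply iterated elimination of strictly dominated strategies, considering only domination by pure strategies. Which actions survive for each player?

Remaining: P1:{A,B,E} P2:{P,Q,S}

P1 drop C (A beats it: P:9>2 Q:10>7 R:8>5 S:8>7)
P1 drop D (A beats it: P:9>0 Q:10>2 R:8>2 S:8>6)
P2 drop R (S beats it: A:9>8 B:8>6 E:3>1)
P1→{A,B,E} P2→{P,Q,S}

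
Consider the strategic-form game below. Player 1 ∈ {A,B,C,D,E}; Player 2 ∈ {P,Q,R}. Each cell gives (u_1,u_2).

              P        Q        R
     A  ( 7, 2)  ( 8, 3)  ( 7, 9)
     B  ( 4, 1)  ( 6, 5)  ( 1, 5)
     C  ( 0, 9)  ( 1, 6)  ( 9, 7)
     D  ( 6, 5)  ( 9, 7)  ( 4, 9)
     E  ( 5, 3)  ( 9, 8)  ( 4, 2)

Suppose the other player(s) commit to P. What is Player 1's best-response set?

u_1(A vs P) = 7
u_1(B vs P) = 4
u_1(C vs P) = 0
u_1(D vs P) = 6
u_1(E vs P) = 5
max payoff 7 at {A}

argmax u_1 = {A}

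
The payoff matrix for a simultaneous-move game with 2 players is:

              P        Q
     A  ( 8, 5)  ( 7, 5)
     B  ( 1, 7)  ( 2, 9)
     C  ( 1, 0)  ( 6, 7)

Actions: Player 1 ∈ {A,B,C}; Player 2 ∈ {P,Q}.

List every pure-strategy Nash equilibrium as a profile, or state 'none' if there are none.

(A,P): NE
(A,Q): NE
(B,P): not NE [P1→A gives 8>1; P2→Q gives 9>7]
(B,Q): not NE [P1→A gives 7>2]
(C,P): not NE [P1→A gives 8>1; P2→Q gives 7>0]
(C,Q): not NE [P1→A gives 7>6]

PSNE = {(A,P), (A,Q)}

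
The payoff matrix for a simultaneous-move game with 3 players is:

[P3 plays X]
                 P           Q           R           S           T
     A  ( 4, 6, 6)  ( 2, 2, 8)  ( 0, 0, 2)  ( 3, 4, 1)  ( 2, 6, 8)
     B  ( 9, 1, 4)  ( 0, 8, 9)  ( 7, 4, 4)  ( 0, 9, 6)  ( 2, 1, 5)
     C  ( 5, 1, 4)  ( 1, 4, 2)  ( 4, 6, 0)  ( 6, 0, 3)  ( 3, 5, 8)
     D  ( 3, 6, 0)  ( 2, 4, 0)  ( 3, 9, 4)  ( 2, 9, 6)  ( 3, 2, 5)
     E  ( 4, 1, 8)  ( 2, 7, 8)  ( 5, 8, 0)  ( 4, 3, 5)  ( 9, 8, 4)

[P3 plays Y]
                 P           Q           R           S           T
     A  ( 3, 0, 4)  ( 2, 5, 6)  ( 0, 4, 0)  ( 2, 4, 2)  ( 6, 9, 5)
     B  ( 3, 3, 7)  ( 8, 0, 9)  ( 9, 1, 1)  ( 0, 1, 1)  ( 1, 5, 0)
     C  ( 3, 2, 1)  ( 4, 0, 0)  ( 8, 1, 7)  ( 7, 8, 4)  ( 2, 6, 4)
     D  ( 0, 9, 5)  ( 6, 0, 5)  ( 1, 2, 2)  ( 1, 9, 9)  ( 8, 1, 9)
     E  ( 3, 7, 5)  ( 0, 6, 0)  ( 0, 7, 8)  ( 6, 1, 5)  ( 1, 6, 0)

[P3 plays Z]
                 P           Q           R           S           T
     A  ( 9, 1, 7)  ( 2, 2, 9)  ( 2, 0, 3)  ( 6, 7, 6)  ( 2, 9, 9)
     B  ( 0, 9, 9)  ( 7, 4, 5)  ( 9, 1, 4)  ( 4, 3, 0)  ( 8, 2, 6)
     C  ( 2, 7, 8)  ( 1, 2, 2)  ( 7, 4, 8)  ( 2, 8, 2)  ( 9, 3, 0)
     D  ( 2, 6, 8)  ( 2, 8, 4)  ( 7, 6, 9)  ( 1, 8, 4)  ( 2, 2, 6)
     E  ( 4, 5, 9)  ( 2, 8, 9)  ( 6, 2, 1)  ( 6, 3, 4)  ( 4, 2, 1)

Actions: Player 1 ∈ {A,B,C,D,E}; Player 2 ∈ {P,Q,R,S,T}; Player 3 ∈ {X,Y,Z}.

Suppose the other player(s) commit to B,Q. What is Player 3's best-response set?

u_3(X vs B,Q) = 9
u_3(Y vs B,Q) = 9
u_3(Z vs B,Q) = 5
max payoff 9 at {X,Y}

BR_3 = {X,Y}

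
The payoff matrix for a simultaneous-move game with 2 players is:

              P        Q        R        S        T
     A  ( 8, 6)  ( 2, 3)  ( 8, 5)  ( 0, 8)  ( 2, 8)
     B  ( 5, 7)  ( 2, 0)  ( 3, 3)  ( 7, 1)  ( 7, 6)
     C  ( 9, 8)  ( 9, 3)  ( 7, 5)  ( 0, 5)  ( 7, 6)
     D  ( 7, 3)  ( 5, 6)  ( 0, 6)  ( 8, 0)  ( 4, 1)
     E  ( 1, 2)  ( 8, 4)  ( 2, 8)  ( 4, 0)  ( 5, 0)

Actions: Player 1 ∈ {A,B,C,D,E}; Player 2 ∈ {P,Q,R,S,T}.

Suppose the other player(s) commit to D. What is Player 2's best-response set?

u_2(P vs D) = 3
u_2(Q vs D) = 6
u_2(R vs D) = 6
u_2(S vs D) = 0
u_2(T vs D) = 1
max payoff 6 at {Q,R}

BR_2 = {Q,R}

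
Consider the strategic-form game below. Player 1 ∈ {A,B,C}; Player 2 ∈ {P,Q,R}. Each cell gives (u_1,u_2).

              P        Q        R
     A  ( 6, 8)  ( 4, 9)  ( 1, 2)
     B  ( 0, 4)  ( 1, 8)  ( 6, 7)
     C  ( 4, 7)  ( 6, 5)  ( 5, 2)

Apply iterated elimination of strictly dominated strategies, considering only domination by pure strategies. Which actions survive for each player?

P2 drop R (Q beats it: A:9>2 B:8>7 C:5>2)
P1 drop B (A beats it: P:6>0 Q:4>1)
P1→{A,C} P2→{P,Q}

Remaining: P1:{A,C} P2:{P,Q}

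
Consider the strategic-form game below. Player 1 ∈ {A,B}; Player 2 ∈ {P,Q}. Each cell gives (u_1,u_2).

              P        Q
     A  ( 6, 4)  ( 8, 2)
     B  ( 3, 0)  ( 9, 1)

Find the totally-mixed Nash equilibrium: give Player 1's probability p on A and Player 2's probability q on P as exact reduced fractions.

(p,q) = (1/3, 1/4)

P1 indiff ⇒ q·6+(1-q)·8 = q·3+(1-q)·9 ⇒ q(3) = (1-q)(1) ⇒ q = 1/4
P2 indiff ⇒ p·4+(1-p)·0 = p·2+(1-p)·1 ⇒ p(2) = (1-p)(1) ⇒ p = 1/3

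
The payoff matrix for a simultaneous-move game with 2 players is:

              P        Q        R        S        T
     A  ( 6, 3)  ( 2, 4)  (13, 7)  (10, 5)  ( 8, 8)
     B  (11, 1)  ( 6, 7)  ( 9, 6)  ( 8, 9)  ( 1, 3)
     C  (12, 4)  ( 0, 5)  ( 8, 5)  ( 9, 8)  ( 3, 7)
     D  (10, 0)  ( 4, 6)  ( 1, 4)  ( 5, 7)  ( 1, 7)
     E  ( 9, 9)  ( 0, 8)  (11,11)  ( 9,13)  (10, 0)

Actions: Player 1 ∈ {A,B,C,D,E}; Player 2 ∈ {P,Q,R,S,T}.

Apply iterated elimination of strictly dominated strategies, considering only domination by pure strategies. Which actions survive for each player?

P2 drop P (R beats it: A:7>3 B:6>1 C:5>4 D:4>0 E:11>9)
P1 drop C (A beats it: Q:2>0 R:13>8 S:10>9 T:8>3)
P2 drop Q (S beats it: A:5>4 B:9>7 D:7>6 E:13>8)
P1 drop B (A beats it: R:13>9 S:10>8 T:8>1)
P1 drop D (A beats it: R:13>1 S:10>5 T:8>1)
P1→{A,E} P2→{R,S,T}

Remaining: P1:{A,E} P2:{R,S,T}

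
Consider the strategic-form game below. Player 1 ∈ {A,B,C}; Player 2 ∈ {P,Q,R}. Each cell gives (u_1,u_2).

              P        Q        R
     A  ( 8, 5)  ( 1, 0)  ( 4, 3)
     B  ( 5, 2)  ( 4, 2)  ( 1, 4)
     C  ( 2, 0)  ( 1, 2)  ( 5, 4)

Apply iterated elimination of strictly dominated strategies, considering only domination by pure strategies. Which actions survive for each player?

P2 drop Q (R beats it: A:3>0 B:4>2 C:4>2)
P1 drop B (A beats it: P:8>5 R:4>1)
P1→{A,C} P2→{P,R}

IESDS → P1:{A,C} P2:{P,R}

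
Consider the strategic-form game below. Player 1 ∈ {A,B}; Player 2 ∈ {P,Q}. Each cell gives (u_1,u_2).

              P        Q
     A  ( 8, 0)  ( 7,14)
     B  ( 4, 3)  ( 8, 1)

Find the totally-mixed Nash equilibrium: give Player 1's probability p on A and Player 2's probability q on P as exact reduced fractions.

P1 indiff ⇒ q·8+(1-q)·7 = q·4+(1-q)·8 ⇒ q(4) = (1-q)(1) ⇒ q = 1/5
P2 indiff ⇒ p·0+(1-p)·3 = p·14+(1-p)·1 ⇒ p(-14) = (1-p)(-2) ⇒ p = 1/8

(p,q) = (1/8, 1/5)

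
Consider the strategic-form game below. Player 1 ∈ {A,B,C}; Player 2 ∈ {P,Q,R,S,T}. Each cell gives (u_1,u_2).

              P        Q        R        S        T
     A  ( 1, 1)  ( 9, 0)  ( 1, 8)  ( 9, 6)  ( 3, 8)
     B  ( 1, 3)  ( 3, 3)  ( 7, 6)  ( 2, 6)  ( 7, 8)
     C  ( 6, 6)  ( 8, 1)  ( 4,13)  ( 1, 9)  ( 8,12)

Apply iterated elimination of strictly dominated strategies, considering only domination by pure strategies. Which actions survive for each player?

Survivors P1:{B,C} P2:{R,T}

P2 drop P (R beats it: A:8>1 B:6>3 C:13>6)
P2 drop Q (R beats it: A:8>0 B:6>3 C:13>1)
P2 drop S (T beats it: A:8>6 B:8>6 C:12>9)
P1 drop A (B beats it: R:7>1 T:7>3)
P1→{B,C} P2→{R,T}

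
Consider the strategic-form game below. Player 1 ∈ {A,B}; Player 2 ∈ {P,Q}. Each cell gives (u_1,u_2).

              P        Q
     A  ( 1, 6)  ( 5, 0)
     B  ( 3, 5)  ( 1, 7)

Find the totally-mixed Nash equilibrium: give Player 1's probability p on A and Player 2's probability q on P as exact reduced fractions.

P1 indiff ⇒ q·1+(1-q)·5 = q·3+(1-q)·1 ⇒ q(-2) = (1-q)(-4) ⇒ q = 2/3
P2 indiff ⇒ p·6+(1-p)·5 = p·0+(1-p)·7 ⇒ p(6) = (1-p)(2) ⇒ p = 1/4

p=1/4, q=2/3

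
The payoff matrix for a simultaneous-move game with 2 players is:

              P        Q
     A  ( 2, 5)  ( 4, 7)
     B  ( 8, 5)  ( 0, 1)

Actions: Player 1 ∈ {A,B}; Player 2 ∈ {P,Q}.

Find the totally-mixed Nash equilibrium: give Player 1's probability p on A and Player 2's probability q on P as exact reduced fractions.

P1 indiff ⇒ q·2+(1-q)·4 = q·8+(1-q)·0 ⇒ q(-6) = (1-q)(-4) ⇒ q = 2/5
P2 indiff ⇒ p·5+(1-p)·5 = p·7+(1-p)·1 ⇒ p(-2) = (1-p)(-4) ⇒ p = 2/3

p=2/3, q=2/5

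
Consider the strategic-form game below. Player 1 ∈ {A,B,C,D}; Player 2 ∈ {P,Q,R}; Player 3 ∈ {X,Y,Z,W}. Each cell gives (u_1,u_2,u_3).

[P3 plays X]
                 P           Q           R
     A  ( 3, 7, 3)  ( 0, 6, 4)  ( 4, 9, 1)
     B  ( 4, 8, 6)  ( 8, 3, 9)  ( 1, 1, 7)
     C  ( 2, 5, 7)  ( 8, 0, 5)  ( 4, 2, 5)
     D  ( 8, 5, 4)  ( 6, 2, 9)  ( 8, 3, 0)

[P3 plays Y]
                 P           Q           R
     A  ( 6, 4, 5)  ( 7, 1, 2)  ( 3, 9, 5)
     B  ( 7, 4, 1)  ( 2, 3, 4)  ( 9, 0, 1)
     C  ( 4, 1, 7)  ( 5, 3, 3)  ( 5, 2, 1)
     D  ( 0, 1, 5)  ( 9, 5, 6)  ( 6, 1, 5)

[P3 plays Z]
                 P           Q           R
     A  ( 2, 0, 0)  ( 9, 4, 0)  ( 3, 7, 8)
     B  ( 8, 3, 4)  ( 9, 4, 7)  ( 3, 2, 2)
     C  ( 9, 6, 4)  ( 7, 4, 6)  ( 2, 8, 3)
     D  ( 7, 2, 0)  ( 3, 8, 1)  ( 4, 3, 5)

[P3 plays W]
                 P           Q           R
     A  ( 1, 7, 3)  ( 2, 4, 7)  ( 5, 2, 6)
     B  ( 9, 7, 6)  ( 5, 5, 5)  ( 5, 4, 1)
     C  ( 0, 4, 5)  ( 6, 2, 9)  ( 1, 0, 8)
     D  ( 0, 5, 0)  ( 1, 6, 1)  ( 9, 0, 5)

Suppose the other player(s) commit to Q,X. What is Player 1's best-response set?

argmax u_1 = {B,C}

u_1(A vs Q,X) = 0
u_1(B vs Q,X) = 8
u_1(C vs Q,X) = 8
u_1(D vs Q,X) = 6
max payoff 8 at {B,C}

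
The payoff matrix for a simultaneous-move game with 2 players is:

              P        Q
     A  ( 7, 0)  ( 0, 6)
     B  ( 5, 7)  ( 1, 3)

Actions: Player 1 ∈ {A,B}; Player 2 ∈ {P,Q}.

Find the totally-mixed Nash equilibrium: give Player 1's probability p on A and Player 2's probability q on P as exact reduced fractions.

P1 mixes 2/5 on A; P2 mixes 1/3 on P

P1 indiff ⇒ q·7+(1-q)·0 = q·5+(1-q)·1 ⇒ q(2) = (1-q)(1) ⇒ q = 1/3
P2 indiff ⇒ p·0+(1-p)·7 = p·6+(1-p)·3 ⇒ p(-6) = (1-p)(-4) ⇒ p = 2/5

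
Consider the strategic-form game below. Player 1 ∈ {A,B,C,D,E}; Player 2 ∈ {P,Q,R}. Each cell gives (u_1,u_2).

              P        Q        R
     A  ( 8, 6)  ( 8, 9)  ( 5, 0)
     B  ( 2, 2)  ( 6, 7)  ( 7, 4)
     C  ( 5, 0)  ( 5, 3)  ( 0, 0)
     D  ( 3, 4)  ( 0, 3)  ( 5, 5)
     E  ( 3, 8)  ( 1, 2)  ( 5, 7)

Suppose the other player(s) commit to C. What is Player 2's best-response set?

argmax u_2 = {Q}

u_2(P vs C) = 0
u_2(Q vs C) = 3
u_2(R vs C) = 0
max payoff 3 at {Q}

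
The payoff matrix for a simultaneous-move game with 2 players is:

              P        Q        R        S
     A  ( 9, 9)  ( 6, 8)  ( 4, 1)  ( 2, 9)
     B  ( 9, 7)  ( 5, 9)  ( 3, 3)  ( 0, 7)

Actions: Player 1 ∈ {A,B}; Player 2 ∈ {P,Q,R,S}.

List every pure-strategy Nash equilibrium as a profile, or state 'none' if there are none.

(A,P): NE
(A,Q): not NE [P2→S gives 9>8]
(A,R): not NE [P2→S gives 9>1]
(A,S): NE
(B,P): not NE [P2→Q gives 9>7]
(B,Q): not NE [P1→A gives 6>5]
(B,R): not NE [P1→A gives 4>3; P2→Q gives 9>3]
(B,S): not NE [P1→A gives 2>0; P2→Q gives 9>7]

Nash profiles: (A,P), (A,S)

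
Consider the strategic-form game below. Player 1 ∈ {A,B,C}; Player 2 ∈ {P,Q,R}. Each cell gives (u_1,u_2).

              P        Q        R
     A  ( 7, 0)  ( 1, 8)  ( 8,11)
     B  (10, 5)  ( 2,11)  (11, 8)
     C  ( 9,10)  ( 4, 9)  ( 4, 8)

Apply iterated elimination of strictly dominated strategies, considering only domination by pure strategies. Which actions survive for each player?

IESDS → P1:{B,C} P2:{P,Q}

P1 drop A (B beats it: P:10>7 Q:2>1 R:11>8)
P2 drop R (Q beats it: B:11>8 C:9>8)
P1→{B,C} P2→{P,Q}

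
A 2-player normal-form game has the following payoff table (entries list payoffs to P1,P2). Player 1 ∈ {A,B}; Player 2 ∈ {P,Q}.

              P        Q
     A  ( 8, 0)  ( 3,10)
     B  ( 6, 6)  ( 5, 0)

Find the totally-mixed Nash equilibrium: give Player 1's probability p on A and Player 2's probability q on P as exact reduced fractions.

(p,q) = (3/8, 1/2)

P1 indiff ⇒ q·8+(1-q)·3 = q·6+(1-q)·5 ⇒ q(2) = (1-q)(2) ⇒ q = 1/2
P2 indiff ⇒ p·0+(1-p)·6 = p·10+(1-p)·0 ⇒ p(-10) = (1-p)(-6) ⇒ p = 3/8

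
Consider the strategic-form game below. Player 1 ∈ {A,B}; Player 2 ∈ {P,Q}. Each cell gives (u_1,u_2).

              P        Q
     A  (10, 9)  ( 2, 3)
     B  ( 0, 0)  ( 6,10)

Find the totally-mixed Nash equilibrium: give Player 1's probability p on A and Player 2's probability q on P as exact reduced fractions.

(p,q) = (5/8, 2/7)

P1 indiff ⇒ q·10+(1-q)·2 = q·0+(1-q)·6 ⇒ q(10) = (1-q)(4) ⇒ q = 2/7
P2 indiff ⇒ p·9+(1-p)·0 = p·3+(1-p)·10 ⇒ p(6) = (1-p)(10) ⇒ p = 5/8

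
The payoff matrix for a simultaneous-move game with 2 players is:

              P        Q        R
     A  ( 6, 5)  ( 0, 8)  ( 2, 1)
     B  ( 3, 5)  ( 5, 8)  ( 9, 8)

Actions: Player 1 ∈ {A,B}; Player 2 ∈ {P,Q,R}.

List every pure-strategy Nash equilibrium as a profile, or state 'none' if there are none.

(A,P): not NE [P2→Q gives 8>5]
(A,Q): not NE [P1→B gives 5>0]
(A,R): not NE [P1→B gives 9>2; P2→Q gives 8>1]
(B,P): not NE [P1→A gives 6>3; P2→R gives 8>5]
(B,Q): NE
(B,R): NE

PSNE = {(B,Q), (B,R)}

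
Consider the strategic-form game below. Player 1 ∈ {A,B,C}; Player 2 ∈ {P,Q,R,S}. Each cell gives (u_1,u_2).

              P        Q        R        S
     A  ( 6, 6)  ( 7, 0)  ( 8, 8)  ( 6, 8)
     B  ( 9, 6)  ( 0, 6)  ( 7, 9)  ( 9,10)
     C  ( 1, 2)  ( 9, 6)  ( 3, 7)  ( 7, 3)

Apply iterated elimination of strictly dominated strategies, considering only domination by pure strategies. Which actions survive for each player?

P2 drop P (R beats it: A:8>6 B:9>6 C:7>2)
P2 drop Q (R beats it: A:8>0 B:9>6 C:7>6)
P1 drop C (B beats it: R:7>3 S:9>7)
P1→{A,B} P2→{R,S}

IESDS → P1:{A,B} P2:{R,S}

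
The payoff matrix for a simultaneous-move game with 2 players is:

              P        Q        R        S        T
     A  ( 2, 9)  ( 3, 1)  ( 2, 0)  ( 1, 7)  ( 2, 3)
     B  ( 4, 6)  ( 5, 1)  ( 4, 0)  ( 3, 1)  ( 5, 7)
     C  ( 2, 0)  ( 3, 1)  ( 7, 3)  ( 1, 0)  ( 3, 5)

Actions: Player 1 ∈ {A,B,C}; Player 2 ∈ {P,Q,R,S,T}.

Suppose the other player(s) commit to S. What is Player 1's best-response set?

u_1(A vs S) = 1
u_1(B vs S) = 3
u_1(C vs S) = 1
max payoff 3 at {B}

P1 best: {B}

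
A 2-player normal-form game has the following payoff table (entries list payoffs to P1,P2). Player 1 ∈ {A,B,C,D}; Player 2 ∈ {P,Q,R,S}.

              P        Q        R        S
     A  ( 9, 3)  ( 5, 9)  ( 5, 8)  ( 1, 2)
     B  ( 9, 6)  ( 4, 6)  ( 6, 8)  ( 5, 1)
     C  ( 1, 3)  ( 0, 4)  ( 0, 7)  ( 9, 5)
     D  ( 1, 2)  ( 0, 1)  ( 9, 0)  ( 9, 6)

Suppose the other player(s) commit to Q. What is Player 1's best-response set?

BR_1 = {A}

u_1(A vs Q) = 5
u_1(B vs Q) = 4
u_1(C vs Q) = 0
u_1(D vs Q) = 0
max payoff 5 at {A}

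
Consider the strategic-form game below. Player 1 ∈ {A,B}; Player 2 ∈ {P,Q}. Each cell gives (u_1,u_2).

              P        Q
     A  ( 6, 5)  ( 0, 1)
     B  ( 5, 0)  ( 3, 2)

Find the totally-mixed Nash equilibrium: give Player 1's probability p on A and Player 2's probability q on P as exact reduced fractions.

P1 indiff ⇒ q·6+(1-q)·0 = q·5+(1-q)·3 ⇒ q(1) = (1-q)(3) ⇒ q = 3/4
P2 indiff ⇒ p·5+(1-p)·0 = p·1+(1-p)·2 ⇒ p(4) = (1-p)(2) ⇒ p = 1/3

P1 mixes 1/3 on A; P2 mixes 3/4 on P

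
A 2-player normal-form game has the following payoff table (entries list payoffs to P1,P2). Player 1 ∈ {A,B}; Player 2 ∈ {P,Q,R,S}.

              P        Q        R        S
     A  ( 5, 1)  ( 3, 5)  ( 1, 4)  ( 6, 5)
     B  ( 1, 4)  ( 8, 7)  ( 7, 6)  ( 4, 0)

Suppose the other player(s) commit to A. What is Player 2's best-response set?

argmax u_2 = {Q,S}

u_2(P vs A) = 1
u_2(Q vs A) = 5
u_2(R vs A) = 4
u_2(S vs A) = 5
max payoff 5 at {Q,S}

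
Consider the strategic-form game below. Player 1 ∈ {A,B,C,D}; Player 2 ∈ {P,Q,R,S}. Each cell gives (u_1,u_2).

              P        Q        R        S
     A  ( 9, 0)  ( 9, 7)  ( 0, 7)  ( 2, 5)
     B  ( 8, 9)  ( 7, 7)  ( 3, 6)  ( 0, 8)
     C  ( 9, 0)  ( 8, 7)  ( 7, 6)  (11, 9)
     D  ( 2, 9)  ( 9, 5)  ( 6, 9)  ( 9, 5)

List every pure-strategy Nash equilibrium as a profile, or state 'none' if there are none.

(A,P): not NE [P2→R gives 7>0]
(A,Q): NE
(A,R): not NE [P1→C gives 7>0]
(A,S): not NE [P1→C gives 11>2; P2→R gives 7>5]
(B,P): not NE [P1→C gives 9>8]
(B,Q): not NE [P1→D gives 9>7; P2→P gives 9>7]
(B,R): not NE [P1→C gives 7>3; P2→P gives 9>6]
(B,S): not NE [P1→C gives 11>0; P2→P gives 9>8]
(C,P): not NE [P2→S gives 9>0]
(C,Q): not NE [P1→D gives 9>8; P2→S gives 9>7]
(C,R): not NE [P2→S gives 9>6]
(C,S): NE
(D,P): not NE [P1→C gives 9>2]
(D,Q): not NE [P2→R gives 9>5]
(D,R): not NE [P1→C gives 7>6]
(D,S): not NE [P1→C gives 11>9; P2→R gives 9>5]

NE set: (A,Q), (C,S)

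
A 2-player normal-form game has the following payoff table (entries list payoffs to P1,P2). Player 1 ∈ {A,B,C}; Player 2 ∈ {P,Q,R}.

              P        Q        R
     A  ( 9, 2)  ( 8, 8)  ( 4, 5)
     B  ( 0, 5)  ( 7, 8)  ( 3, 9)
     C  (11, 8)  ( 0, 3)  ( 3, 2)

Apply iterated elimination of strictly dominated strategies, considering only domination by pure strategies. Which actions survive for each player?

P1 drop B (A beats it: P:9>0 Q:8>7 R:4>3)
P2 drop R (Q beats it: A:8>5 C:3>2)
P1→{A,C} P2→{P,Q}

IESDS → P1:{A,C} P2:{P,Q}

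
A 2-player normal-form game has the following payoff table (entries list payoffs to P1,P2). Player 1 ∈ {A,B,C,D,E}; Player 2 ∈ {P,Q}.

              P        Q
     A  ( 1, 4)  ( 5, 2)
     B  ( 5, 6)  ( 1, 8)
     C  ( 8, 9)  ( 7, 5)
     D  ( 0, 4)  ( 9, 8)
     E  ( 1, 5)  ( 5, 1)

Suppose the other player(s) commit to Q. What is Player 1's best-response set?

u_1(A vs Q) = 5
u_1(B vs Q) = 1
u_1(C vs Q) = 7
u_1(D vs Q) = 9
u_1(E vs Q) = 5
max payoff 9 at {D}

argmax u_1 = {D}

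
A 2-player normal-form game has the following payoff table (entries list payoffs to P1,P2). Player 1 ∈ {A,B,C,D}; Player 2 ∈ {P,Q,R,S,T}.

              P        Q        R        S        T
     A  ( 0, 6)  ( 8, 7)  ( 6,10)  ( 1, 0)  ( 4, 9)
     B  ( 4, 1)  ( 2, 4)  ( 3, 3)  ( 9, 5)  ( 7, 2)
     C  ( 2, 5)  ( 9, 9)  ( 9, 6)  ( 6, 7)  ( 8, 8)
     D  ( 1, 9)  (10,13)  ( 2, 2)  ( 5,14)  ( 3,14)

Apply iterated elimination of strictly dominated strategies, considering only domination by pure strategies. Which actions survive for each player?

P1 drop A (C beats it: P:2>0 Q:9>8 R:9>6 S:6>1 T:8>4)
P2 drop P (Q beats it: B:4>1 C:9>5 D:13>9)
P2 drop R (Q beats it: B:4>3 C:9>6 D:13>2)
P1→{B,C,D} P2→{Q,S,T}

IESDS → P1:{B,C,D} P2:{Q,S,T}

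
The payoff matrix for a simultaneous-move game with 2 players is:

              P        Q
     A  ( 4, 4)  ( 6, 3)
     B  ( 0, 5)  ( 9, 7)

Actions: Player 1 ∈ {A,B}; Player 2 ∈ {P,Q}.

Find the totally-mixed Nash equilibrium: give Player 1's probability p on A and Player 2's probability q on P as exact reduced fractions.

P1 indiff ⇒ q·4+(1-q)·6 = q·0+(1-q)·9 ⇒ q(4) = (1-q)(3) ⇒ q = 3/7
P2 indiff ⇒ p·4+(1-p)·5 = p·3+(1-p)·7 ⇒ p(1) = (1-p)(2) ⇒ p = 2/3

P1 mixes 2/3 on A; P2 mixes 3/7 on P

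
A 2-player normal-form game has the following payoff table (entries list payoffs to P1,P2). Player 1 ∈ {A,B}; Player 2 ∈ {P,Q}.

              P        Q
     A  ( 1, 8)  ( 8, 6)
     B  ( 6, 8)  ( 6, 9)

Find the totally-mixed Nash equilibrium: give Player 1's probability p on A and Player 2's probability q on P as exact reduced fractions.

p=1/3, q=2/7

P1 indiff ⇒ q·1+(1-q)·8 = q·6+(1-q)·6 ⇒ q(-5) = (1-q)(-2) ⇒ q = 2/7
P2 indiff ⇒ p·8+(1-p)·8 = p·6+(1-p)·9 ⇒ p(2) = (1-p)(1) ⇒ p = 1/3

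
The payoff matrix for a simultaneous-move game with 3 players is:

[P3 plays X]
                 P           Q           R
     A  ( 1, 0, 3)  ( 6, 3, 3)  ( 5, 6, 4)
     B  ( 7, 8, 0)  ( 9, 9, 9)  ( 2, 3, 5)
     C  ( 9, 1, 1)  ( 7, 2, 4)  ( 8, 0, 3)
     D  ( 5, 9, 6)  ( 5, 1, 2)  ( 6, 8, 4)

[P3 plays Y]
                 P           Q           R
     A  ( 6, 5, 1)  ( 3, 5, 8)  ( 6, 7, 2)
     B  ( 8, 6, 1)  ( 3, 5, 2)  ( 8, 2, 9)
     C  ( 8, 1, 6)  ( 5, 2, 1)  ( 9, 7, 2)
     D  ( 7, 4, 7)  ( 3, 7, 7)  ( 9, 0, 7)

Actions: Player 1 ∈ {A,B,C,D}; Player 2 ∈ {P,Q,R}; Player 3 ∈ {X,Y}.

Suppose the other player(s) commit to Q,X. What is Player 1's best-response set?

u_1(A vs Q,X) = 6
u_1(B vs Q,X) = 9
u_1(C vs Q,X) = 7
u_1(D vs Q,X) = 5
max payoff 9 at {B}

argmax u_1 = {B}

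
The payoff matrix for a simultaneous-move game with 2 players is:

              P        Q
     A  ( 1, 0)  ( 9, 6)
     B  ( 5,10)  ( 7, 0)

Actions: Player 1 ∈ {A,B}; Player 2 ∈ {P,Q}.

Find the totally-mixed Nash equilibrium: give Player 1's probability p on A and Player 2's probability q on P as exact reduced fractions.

P1 mixes 5/8 on A; P2 mixes 1/3 on P

P1 indiff ⇒ q·1+(1-q)·9 = q·5+(1-q)·7 ⇒ q(-4) = (1-q)(-2) ⇒ q = 1/3
P2 indiff ⇒ p·0+(1-p)·10 = p·6+(1-p)·0 ⇒ p(-6) = (1-p)(-10) ⇒ p = 5/8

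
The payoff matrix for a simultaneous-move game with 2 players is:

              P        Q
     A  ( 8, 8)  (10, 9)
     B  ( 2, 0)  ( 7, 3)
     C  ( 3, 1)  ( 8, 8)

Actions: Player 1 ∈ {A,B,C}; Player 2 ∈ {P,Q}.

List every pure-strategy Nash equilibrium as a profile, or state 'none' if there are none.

(A,P): not NE [P2→Q gives 9>8]
(A,Q): NE
(B,P): not NE [P1→A gives 8>2; P2→Q gives 3>0]
(B,Q): not NE [P1→A gives 10>7]
(C,P): not NE [P1→A gives 8>3; P2→Q gives 8>1]
(C,Q): not NE [P1→A gives 10>8]

NE set: (A,Q)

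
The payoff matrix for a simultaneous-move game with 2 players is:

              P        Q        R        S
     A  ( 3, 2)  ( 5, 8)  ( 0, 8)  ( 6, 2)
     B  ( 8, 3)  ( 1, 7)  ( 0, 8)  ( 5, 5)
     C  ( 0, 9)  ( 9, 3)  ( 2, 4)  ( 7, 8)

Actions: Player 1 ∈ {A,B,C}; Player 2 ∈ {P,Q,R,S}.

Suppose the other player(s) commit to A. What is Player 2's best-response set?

u_2(P vs A) = 2
u_2(Q vs A) = 8
u_2(R vs A) = 8
u_2(S vs A) = 2
max payoff 8 at {Q,R}

argmax u_2 = {Q,R}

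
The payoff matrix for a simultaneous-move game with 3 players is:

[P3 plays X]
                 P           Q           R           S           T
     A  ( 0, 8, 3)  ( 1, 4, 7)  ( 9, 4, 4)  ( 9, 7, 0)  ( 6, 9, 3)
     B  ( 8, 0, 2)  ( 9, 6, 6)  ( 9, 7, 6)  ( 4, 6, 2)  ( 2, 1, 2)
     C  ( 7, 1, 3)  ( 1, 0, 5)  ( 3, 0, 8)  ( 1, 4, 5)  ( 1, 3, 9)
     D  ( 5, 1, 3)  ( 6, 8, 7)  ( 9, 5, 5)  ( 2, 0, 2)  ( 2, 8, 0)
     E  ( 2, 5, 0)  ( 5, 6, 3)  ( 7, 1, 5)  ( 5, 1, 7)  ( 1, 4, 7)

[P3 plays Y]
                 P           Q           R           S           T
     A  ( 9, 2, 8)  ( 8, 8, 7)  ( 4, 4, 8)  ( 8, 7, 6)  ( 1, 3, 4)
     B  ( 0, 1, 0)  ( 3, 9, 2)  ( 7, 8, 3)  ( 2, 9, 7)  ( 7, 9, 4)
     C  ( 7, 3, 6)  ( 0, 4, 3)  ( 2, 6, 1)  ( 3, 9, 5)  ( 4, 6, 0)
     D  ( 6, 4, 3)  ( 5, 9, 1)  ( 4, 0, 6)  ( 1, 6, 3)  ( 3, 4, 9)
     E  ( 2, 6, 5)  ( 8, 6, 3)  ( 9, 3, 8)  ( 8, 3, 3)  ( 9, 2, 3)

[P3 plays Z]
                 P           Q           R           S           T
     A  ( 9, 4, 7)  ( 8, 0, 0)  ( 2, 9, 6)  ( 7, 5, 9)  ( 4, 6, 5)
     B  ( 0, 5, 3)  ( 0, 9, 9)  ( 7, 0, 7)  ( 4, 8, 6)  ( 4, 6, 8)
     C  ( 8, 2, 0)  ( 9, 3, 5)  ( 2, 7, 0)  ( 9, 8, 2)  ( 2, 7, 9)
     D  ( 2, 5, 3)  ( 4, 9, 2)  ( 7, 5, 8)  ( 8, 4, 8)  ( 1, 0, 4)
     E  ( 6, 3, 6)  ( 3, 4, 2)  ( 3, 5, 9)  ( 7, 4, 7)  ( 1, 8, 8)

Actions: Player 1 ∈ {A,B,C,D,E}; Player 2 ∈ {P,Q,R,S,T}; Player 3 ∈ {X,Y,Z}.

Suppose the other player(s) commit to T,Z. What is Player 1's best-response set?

P1 best: {A,B}

u_1(A vs T,Z) = 4
u_1(B vs T,Z) = 4
u_1(C vs T,Z) = 2
u_1(D vs T,Z) = 1
u_1(E vs T,Z) = 1
max payoff 4 at {A,B}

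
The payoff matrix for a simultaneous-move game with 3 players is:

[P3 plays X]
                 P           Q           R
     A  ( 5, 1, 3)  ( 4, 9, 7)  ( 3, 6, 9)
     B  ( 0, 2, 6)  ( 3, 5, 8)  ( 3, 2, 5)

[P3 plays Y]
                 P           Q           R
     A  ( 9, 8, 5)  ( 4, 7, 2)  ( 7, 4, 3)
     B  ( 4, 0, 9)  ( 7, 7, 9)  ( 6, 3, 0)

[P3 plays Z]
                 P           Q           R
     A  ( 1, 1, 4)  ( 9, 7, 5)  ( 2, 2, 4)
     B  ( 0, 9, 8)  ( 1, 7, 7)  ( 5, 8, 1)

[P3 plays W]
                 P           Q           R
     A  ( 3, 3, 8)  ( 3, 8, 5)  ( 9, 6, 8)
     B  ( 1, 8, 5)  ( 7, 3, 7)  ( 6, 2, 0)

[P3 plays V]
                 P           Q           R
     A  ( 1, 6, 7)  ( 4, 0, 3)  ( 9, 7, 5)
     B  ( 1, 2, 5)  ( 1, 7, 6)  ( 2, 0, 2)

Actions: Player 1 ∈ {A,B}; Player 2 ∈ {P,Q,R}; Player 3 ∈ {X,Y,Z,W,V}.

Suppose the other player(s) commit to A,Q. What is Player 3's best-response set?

BR_3 = {X}

u_3(X vs A,Q) = 7
u_3(Y vs A,Q) = 2
u_3(Z vs A,Q) = 5
u_3(W vs A,Q) = 5
u_3(V vs A,Q) = 3
max payoff 7 at {X}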